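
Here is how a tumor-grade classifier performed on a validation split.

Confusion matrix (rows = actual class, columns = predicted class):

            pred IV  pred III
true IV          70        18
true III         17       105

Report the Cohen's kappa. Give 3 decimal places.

Observed agreement pₒ = trace/N = 175/210 = 0.8333
Expected agreement pₑ = Σ (rowᵢ·colᵢ)/N² = (88·87 + 122·123)/210² = 0.5139
κ = (pₒ − pₑ)/(1 − pₑ) = (0.8333 − 0.5139)/(1 − 0.5139) = 0.657

0.657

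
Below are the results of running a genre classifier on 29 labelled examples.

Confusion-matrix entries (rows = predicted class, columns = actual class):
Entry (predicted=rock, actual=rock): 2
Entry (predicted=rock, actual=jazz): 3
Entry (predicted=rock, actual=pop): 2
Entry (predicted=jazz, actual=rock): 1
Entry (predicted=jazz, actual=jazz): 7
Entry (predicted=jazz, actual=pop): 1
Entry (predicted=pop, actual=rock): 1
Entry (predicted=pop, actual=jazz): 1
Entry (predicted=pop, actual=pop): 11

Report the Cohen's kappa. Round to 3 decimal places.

Observed agreement pₒ = trace/N = 20/29 = 0.6897
Expected agreement pₑ = Σ (rowᵢ·colᵢ)/N² = (4·7 + 11·9 + 14·13)/29² = 0.3674
κ = (pₒ − pₑ)/(1 − pₑ) = (0.6897 − 0.3674)/(1 − 0.3674) = 0.509

0.509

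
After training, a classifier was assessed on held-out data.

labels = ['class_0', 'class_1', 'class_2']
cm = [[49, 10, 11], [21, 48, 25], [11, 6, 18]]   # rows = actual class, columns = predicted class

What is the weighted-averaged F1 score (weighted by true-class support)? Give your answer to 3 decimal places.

Per-class F1 score (2·TP/(2·TP+FP+FN)):
  class_0: TP=49, FP=21+11=32, FN=10+11=21 → 98/151 = 0.6490
  class_1: TP=48, FP=10+6=16, FN=21+25=46 → 96/158 = 0.6076
  class_2: TP=18, FP=11+25=36, FN=11+6=17 → 36/89 = 0.4045
Weighted-F1 score = Σ (supportᵢ/N)·F1 scoreᵢ with N=199: (70/199)·0.6490 + (94/199)·0.6076 + (35/199)·0.4045 = 0.586

0.586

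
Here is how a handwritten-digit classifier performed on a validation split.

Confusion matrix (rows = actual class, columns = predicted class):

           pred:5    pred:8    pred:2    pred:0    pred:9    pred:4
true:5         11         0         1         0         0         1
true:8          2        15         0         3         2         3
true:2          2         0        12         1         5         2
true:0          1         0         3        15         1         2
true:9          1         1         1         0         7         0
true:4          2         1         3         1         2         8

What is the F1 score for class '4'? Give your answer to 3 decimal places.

One-vs-rest for '4': TP = diagonal; FP = other classes predicted '4'; FN = '4' predicted as other.
F1 score = 2·TP/(2·TP+FP+FN).
4: TP=8, FP=1+3+2+2+0=8, FN=2+1+3+1+2=9 → 16/33 = 0.4848

0.485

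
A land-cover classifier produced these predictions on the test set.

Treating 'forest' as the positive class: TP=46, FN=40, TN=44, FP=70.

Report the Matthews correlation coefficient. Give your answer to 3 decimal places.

-0.079

MCC = (TP·TN − FP·FN) / √((TP+FP)(TP+FN)(TN+FP)(TN+FN))
Numerator = 46·44 − 70·40 = -776
Denominator = √(116·86·114·84) = √95530176 = 9773.9540
MCC = -776 / 9773.9540 = -0.079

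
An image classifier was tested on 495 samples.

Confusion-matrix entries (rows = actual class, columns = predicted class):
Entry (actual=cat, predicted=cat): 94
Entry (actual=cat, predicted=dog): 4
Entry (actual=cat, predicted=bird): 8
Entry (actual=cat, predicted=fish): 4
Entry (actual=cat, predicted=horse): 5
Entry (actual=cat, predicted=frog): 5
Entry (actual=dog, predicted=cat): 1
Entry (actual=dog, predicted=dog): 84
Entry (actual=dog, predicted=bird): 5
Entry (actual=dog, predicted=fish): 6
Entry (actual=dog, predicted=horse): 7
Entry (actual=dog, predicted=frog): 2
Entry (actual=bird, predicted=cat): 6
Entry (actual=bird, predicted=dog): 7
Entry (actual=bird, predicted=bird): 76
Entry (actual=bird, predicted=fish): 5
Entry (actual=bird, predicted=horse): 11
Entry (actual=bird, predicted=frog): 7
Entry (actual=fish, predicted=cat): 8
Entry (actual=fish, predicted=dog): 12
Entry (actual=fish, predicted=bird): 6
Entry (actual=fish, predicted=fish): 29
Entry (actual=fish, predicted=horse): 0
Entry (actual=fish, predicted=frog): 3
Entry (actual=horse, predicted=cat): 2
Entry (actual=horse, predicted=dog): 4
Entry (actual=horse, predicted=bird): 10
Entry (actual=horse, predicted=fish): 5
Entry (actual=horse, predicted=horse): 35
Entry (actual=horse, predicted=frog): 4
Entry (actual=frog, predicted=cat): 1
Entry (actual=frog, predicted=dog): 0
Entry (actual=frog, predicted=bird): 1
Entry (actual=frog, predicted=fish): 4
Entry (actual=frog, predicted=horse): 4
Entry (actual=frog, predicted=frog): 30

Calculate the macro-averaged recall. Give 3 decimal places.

0.683

Per-class recall (TP/(TP+FN)):
  cat: TP=94, FN=4+8+4+5+5=26 → 94/120 = 0.7833
  dog: TP=84, FN=1+5+6+7+2=21 → 84/105 = 0.8000
  bird: TP=76, FN=6+7+5+11+7=36 → 76/112 = 0.6786
  fish: TP=29, FN=8+12+6+0+3=29 → 29/58 = 0.5000
  horse: TP=35, FN=2+4+10+5+4=25 → 35/60 = 0.5833
  frog: TP=30, FN=1+0+1+4+4=10 → 30/40 = 0.7500
Macro-recall = mean = (0.7833 + 0.8000 + 0.6786 + 0.5000 + 0.5833 + 0.7500) / 6 = 0.683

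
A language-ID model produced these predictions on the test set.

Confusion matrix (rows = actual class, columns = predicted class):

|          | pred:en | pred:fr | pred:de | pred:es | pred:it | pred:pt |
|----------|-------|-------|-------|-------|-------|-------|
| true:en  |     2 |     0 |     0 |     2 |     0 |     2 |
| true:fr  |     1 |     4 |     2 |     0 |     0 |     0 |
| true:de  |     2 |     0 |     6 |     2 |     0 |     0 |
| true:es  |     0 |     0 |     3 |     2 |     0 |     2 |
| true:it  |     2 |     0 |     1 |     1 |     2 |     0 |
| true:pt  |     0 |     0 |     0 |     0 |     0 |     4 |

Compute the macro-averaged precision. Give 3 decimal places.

0.595

Per-class precision (TP/(TP+FP)):
  en: TP=2, FP=1+2+0+2+0=5 → 2/7 = 0.2857
  fr: TP=4, FP=0+0+0+0+0=0 → 4/4 = 1.0000
  de: TP=6, FP=0+2+3+1+0=6 → 6/12 = 0.5000
  es: TP=2, FP=2+0+2+1+0=5 → 2/7 = 0.2857
  it: TP=2, FP=0+0+0+0+0=0 → 2/2 = 1.0000
  pt: TP=4, FP=2+0+0+2+0=4 → 4/8 = 0.5000
Macro-precision = mean = (0.2857 + 1.0000 + 0.5000 + 0.2857 + 1.0000 + 0.5000) / 6 = 0.595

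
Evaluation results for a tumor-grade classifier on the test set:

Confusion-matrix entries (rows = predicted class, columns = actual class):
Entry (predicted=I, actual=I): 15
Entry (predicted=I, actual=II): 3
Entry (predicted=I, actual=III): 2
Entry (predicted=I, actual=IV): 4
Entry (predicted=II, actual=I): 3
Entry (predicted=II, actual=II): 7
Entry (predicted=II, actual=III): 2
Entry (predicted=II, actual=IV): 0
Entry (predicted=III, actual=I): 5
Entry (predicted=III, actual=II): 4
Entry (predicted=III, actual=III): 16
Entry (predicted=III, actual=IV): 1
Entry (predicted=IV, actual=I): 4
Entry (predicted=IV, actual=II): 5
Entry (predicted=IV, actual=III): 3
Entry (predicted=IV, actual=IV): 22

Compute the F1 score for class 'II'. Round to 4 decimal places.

0.4516

Treat 'II' as positive and all other classes as negative.
F1 score = 2·TP/(2·TP+FP+FN).
II: TP=7, FP=3+2+0=5, FN=3+4+5=12 → 14/31 = 0.45161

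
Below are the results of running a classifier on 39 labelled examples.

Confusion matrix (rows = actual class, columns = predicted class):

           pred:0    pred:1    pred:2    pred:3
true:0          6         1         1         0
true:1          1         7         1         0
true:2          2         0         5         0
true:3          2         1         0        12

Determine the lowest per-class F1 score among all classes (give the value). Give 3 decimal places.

0.632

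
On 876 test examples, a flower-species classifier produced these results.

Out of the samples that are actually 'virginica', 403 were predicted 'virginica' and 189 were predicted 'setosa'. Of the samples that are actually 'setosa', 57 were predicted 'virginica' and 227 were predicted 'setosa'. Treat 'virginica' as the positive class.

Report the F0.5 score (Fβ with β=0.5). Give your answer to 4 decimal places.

0.8285

Fβ = (1+β²)·TP / ((1+β²)·TP + β²·FN + FP), with β²=1/4
= 1.25·403 / (1.25·403 + 0.25·189 + 57) = 0.8285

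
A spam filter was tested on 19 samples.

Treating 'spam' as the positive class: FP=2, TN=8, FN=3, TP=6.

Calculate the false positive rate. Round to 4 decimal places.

0.2000

FPR = FP/(FP+TN) = 2/(2+8) = 0.2000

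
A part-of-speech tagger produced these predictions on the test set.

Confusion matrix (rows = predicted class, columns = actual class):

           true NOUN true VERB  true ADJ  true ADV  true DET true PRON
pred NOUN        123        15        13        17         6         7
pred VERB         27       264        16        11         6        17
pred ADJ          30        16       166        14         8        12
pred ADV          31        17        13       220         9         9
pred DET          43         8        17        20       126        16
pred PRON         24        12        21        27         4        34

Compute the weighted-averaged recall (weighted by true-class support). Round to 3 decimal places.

Per-class recall (TP/(TP+FN)):
  NOUN: TP=123, FN=27+30+31+43+24=155 → 123/278 = 0.4424
  VERB: TP=264, FN=15+16+17+8+12=68 → 264/332 = 0.7952
  ADJ: TP=166, FN=13+16+13+17+21=80 → 166/246 = 0.6748
  ADV: TP=220, FN=17+11+14+20+27=89 → 220/309 = 0.7120
  DET: TP=126, FN=6+6+8+9+4=33 → 126/159 = 0.7925
  PRON: TP=34, FN=7+17+12+9+16=61 → 34/95 = 0.3579
Weighted-recall = Σ (supportᵢ/N)·recallᵢ with N=1419: (278/1419)·0.4424 + (332/1419)·0.7952 + (246/1419)·0.6748 + (309/1419)·0.7120 + (159/1419)·0.7925 + (95/1419)·0.3579 = 0.658

0.658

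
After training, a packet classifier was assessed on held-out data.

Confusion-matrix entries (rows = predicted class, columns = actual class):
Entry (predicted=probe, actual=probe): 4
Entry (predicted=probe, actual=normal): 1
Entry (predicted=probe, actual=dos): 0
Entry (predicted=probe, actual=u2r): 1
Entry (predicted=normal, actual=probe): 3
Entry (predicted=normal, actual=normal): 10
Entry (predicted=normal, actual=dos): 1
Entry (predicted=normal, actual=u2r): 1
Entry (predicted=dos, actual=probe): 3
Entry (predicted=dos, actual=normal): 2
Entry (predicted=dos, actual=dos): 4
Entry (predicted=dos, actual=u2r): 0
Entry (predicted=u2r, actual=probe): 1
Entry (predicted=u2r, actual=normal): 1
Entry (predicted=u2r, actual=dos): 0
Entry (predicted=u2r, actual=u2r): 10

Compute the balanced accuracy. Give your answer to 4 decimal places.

0.6778

Balanced accuracy = mean of per-class recall.
  probe: recall = 4/11 = 0.36364
  normal: recall = 10/14 = 0.71429
  dos: recall = 4/5 = 0.80000
  u2r: recall = 10/12 = 0.83333
Mean = (0.36364 + 0.71429 + 0.80000 + 0.83333) / 4 = 0.6778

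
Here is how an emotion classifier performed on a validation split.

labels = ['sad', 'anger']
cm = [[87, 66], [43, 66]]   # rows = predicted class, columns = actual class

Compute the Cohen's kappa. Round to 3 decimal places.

0.169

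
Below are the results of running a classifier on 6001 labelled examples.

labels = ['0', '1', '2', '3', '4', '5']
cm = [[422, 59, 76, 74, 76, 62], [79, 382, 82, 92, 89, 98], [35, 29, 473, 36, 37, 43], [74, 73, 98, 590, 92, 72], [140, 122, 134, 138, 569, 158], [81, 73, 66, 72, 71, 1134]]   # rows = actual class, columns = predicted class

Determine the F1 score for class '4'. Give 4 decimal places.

0.5185

One-vs-rest for '4': TP = diagonal; FP = other classes predicted '4'; FN = '4' predicted as other.
F1 score = 2·TP/(2·TP+FP+FN).
4: TP=569, FP=76+89+37+92+71=365, FN=140+122+134+138+158=692 → 1138/2195 = 0.51845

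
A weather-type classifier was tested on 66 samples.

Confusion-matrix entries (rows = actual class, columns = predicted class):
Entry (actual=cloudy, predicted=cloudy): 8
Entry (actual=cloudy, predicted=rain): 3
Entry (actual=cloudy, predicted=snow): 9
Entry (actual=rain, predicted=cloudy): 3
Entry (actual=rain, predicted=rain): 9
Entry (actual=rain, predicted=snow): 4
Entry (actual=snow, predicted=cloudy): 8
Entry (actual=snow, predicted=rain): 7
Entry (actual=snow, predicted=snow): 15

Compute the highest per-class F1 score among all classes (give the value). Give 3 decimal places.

0.517

Per-class F1 score (2·TP/(2·TP+FP+FN)):
  cloudy: TP=8, FP=3+8=11, FN=3+9=12 → 16/39 = 0.4103
  rain: TP=9, FP=3+7=10, FN=3+4=7 → 18/35 = 0.5143
  snow: TP=15, FP=9+4=13, FN=8+7=15 → 30/58 = 0.5172
Highest is class 'snow' with F1 score = 0.517.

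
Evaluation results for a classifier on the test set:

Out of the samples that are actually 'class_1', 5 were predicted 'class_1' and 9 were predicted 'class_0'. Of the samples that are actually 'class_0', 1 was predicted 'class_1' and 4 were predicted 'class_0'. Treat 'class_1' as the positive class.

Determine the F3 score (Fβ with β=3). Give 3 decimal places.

0.379

Fβ = (1+β²)·TP / ((1+β²)·TP + β²·FN + FP), with β²=9
= 10·5 / (10·5 + 9·9 + 1) = 0.379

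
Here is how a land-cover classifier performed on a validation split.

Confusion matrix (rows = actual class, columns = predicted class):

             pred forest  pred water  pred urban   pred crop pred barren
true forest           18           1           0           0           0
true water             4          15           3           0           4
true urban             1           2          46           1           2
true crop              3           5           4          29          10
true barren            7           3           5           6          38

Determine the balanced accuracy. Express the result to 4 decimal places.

Balanced accuracy = mean of per-class recall.
  forest: recall = 18/19 = 0.94737
  water: recall = 15/26 = 0.57692
  urban: recall = 46/52 = 0.88462
  crop: recall = 29/51 = 0.56863
  barren: recall = 38/59 = 0.64407
Mean = (0.94737 + 0.57692 + 0.88462 + 0.56863 + 0.64407) / 5 = 0.7243

0.7243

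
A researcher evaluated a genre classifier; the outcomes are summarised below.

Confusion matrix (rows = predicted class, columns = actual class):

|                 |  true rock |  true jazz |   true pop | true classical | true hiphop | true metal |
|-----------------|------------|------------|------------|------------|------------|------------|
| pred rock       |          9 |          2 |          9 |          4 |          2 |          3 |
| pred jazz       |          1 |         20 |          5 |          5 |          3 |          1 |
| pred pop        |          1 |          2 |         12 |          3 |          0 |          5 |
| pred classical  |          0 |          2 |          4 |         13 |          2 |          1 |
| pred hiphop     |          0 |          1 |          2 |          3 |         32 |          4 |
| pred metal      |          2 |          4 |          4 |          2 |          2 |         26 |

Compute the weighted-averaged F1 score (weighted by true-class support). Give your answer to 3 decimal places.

0.584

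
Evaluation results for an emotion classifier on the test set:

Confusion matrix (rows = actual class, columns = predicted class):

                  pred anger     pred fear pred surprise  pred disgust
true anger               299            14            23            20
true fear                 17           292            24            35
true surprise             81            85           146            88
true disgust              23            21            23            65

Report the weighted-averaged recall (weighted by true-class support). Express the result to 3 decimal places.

Per-class recall (TP/(TP+FN)):
  anger: TP=299, FN=14+23+20=57 → 299/356 = 0.8399
  fear: TP=292, FN=17+24+35=76 → 292/368 = 0.7935
  surprise: TP=146, FN=81+85+88=254 → 146/400 = 0.3650
  disgust: TP=65, FN=23+21+23=67 → 65/132 = 0.4924
Weighted-recall = Σ (supportᵢ/N)·recallᵢ with N=1256: (356/1256)·0.8399 + (368/1256)·0.7935 + (400/1256)·0.3650 + (132/1256)·0.4924 = 0.639

0.639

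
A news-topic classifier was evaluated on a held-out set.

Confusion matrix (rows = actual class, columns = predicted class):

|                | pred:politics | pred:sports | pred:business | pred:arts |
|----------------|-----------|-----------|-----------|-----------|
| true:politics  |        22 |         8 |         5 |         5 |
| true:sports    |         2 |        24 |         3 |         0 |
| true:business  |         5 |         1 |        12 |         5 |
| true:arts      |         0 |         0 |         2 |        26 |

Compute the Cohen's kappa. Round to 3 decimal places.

0.599

Observed agreement pₒ = trace/N = 84/120 = 0.7000
Expected agreement pₑ = Σ (rowᵢ·colᵢ)/N² = (40·29 + 29·33 + 23·22 + 28·36)/120² = 0.2522
κ = (pₒ − pₑ)/(1 − pₑ) = (0.7000 − 0.2522)/(1 − 0.2522) = 0.599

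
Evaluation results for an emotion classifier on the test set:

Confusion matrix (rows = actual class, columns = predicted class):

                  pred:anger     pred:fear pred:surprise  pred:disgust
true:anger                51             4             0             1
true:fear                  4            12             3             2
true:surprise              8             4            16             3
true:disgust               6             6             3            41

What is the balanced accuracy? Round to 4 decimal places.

0.6826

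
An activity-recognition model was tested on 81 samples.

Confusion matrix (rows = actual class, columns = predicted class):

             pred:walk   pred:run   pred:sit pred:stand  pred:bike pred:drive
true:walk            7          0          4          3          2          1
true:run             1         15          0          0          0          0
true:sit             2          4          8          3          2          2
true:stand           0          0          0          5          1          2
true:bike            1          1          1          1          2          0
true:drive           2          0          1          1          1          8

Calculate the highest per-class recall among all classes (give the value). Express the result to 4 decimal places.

0.9375

Per-class recall (TP/(TP+FN)):
  walk: TP=7, FN=0+4+3+2+1=10 → 7/17 = 0.41176
  run: TP=15, FN=1+0+0+0+0=1 → 15/16 = 0.93750
  sit: TP=8, FN=2+4+3+2+2=13 → 8/21 = 0.38095
  stand: TP=5, FN=0+0+0+1+2=3 → 5/8 = 0.62500
  bike: TP=2, FN=1+1+1+1+0=4 → 2/6 = 0.33333
  drive: TP=8, FN=2+0+1+1+1=5 → 8/13 = 0.61538
Highest is class 'run' with recall = 0.9375.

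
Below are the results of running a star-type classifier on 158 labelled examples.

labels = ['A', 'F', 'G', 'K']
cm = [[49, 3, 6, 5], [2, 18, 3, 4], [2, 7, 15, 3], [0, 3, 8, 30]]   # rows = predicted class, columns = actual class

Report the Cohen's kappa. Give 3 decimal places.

0.601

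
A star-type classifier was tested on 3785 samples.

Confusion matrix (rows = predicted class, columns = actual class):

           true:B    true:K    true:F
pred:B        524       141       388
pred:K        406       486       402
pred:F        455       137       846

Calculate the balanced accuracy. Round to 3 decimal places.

0.511

Balanced accuracy = mean of per-class recall.
  B: recall = 524/1385 = 0.3783
  K: recall = 486/764 = 0.6361
  F: recall = 846/1636 = 0.5171
Mean = (0.3783 + 0.6361 + 0.5171) / 3 = 0.511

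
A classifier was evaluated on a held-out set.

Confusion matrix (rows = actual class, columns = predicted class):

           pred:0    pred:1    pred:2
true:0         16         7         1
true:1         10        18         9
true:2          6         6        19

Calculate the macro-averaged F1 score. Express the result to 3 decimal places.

Per-class F1 score (2·TP/(2·TP+FP+FN)):
  0: TP=16, FP=10+6=16, FN=7+1=8 → 32/56 = 0.5714
  1: TP=18, FP=7+6=13, FN=10+9=19 → 36/68 = 0.5294
  2: TP=19, FP=1+9=10, FN=6+6=12 → 38/60 = 0.6333
Macro-F1 score = mean = (0.5714 + 0.5294 + 0.6333) / 3 = 0.578

0.578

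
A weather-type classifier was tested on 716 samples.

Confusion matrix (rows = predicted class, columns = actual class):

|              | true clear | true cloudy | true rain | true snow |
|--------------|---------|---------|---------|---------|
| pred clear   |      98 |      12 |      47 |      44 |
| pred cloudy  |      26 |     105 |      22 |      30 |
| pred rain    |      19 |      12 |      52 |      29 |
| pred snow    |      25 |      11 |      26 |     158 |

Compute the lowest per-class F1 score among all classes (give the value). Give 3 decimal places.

0.402

Per-class F1 score (2·TP/(2·TP+FP+FN)):
  clear: TP=98, FP=12+47+44=103, FN=26+19+25=70 → 196/369 = 0.5312
  cloudy: TP=105, FP=26+22+30=78, FN=12+12+11=35 → 210/323 = 0.6502
  rain: TP=52, FP=19+12+29=60, FN=47+22+26=95 → 104/259 = 0.4015
  snow: TP=158, FP=25+11+26=62, FN=44+30+29=103 → 316/481 = 0.6570
Lowest is class 'rain' with F1 score = 0.402.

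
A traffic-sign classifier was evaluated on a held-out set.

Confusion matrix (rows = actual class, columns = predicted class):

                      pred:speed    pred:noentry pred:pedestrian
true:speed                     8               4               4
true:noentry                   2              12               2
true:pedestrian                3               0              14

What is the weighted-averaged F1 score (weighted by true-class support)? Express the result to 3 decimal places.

Per-class F1 score (2·TP/(2·TP+FP+FN)):
  speed: TP=8, FP=2+3=5, FN=4+4=8 → 16/29 = 0.5517
  noentry: TP=12, FP=4+0=4, FN=2+2=4 → 24/32 = 0.7500
  pedestrian: TP=14, FP=4+2=6, FN=3+0=3 → 28/37 = 0.7568
Weighted-F1 score = Σ (supportᵢ/N)·F1 scoreᵢ with N=49: (16/49)·0.5517 + (16/49)·0.7500 + (17/49)·0.7568 = 0.688

0.688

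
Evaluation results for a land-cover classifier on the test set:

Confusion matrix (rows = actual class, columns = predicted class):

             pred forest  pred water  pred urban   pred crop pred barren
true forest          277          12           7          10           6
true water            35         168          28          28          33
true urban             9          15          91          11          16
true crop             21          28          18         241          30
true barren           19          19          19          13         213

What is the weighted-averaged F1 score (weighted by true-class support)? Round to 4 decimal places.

Per-class F1 score (2·TP/(2·TP+FP+FN)):
  forest: TP=277, FP=35+9+21+19=84, FN=12+7+10+6=35 → 554/673 = 0.82318
  water: TP=168, FP=12+15+28+19=74, FN=35+28+28+33=124 → 336/534 = 0.62921
  urban: TP=91, FP=7+28+18+19=72, FN=9+15+11+16=51 → 182/305 = 0.59672
  crop: TP=241, FP=10+28+11+13=62, FN=21+28+18+30=97 → 482/641 = 0.75195
  barren: TP=213, FP=6+33+16+30=85, FN=19+19+19+13=70 → 426/581 = 0.73322
Weighted-F1 score = Σ (supportᵢ/N)·F1 scoreᵢ with N=1367: (312/1367)·0.82318 + (292/1367)·0.62921 + (142/1367)·0.59672 + (338/1367)·0.75195 + (283/1367)·0.73322 = 0.7220

0.7220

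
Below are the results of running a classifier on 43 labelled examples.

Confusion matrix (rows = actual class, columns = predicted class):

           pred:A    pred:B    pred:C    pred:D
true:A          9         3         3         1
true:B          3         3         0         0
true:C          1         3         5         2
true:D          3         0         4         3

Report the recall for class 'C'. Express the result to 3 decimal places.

0.455

recall = TP/(TP+FN).
C: TP=5, FN=1+3+2=6 → 5/11 = 0.4545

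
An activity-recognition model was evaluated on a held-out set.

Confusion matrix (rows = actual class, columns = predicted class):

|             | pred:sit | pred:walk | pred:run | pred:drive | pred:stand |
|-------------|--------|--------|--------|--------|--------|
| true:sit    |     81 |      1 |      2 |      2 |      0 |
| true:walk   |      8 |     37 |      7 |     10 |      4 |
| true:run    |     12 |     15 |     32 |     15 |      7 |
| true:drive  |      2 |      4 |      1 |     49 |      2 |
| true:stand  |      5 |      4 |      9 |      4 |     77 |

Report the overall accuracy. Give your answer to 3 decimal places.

0.708

Accuracy = trace / total = (81+37+32+49+77=276) / 390 = 276/390 = 0.708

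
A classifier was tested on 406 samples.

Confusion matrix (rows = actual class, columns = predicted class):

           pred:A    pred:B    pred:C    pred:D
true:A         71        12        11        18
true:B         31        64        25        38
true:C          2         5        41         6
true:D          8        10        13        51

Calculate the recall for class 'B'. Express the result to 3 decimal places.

Treat 'B' as positive and all other classes as negative.
recall = TP/(TP+FN).
B: TP=64, FN=31+25+38=94 → 64/158 = 0.4051

0.405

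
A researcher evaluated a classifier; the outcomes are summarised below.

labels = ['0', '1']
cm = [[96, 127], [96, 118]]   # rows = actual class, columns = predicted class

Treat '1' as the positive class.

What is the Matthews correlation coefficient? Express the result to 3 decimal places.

-0.018

MCC = (TP·TN − FP·FN) / √((TP+FP)(TP+FN)(TN+FP)(TN+FN))
Numerator = 118·96 − 127·96 = -864
Denominator = √(245·214·223·192) = √2244842880 = 47379.7729
MCC = -864 / 47379.7729 = -0.018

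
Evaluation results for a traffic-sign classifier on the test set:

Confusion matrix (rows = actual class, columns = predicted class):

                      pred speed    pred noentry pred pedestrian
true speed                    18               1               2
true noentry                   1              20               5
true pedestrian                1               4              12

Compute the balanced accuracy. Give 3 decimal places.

Balanced accuracy = mean of per-class recall.
  speed: recall = 18/21 = 0.8571
  noentry: recall = 20/26 = 0.7692
  pedestrian: recall = 12/17 = 0.7059
Mean = (0.8571 + 0.7692 + 0.7059) / 3 = 0.777

0.777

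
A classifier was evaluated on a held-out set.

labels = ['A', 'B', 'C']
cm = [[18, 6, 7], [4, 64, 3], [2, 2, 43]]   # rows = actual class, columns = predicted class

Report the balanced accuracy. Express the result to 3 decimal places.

Balanced accuracy = mean of per-class recall.
  A: recall = 18/31 = 0.5806
  B: recall = 64/71 = 0.9014
  C: recall = 43/47 = 0.9149
Mean = (0.5806 + 0.9014 + 0.9149) / 3 = 0.799

0.799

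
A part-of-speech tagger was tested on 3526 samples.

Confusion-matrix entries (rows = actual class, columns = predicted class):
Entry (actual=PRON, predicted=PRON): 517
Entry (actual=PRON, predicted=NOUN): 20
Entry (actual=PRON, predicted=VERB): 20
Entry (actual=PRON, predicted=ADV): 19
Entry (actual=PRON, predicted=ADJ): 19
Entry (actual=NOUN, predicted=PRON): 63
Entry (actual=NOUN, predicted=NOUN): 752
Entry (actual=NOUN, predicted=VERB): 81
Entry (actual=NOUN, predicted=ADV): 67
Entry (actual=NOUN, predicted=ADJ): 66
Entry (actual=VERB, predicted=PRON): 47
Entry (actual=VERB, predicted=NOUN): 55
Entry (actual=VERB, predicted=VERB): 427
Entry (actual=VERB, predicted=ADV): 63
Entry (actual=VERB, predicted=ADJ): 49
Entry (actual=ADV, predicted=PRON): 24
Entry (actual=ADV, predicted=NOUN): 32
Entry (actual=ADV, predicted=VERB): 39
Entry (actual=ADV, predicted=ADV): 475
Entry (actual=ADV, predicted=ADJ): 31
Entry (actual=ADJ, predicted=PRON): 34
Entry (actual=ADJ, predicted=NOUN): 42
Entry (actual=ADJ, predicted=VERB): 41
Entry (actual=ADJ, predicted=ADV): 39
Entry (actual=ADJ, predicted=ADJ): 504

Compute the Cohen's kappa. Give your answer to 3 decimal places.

Observed agreement pₒ = trace/N = 2675/3526 = 0.7587
Expected agreement pₑ = Σ (rowᵢ·colᵢ)/N² = (595·685 + 1029·901 + 641·608 + 601·663 + 660·669)/3526² = 0.2063
κ = (pₒ − pₑ)/(1 − pₑ) = (0.7587 − 0.2063)/(1 − 0.2063) = 0.696

0.696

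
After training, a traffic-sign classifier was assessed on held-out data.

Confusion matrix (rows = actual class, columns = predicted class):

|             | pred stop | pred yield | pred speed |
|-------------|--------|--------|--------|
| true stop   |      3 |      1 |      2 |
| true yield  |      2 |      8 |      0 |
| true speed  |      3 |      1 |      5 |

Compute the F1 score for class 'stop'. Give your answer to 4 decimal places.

0.4286

Take TP from the diagonal, FP from the rest of the 'stop' prediction marginal, FN from the rest of the 'stop' actual marginal.
F1 score = 2·TP/(2·TP+FP+FN).
stop: TP=3, FP=2+3=5, FN=1+2=3 → 6/14 = 0.42857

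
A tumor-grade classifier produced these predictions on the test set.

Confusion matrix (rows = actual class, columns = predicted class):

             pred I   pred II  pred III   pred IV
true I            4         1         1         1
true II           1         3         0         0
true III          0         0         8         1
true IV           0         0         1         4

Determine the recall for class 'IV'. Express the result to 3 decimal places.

recall = TP/(TP+FN).
IV: TP=4, FN=0+0+1=1 → 4/5 = 0.8000

0.800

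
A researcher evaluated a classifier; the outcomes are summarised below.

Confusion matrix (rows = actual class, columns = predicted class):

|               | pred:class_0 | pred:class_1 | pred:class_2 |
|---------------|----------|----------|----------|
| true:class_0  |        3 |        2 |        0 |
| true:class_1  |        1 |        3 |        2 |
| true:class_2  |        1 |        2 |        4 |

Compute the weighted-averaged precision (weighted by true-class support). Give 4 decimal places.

Per-class precision (TP/(TP+FP)):
  class_0: TP=3, FP=1+1=2 → 3/5 = 0.60000
  class_1: TP=3, FP=2+2=4 → 3/7 = 0.42857
  class_2: TP=4, FP=0+2=2 → 4/6 = 0.66667
Weighted-precision = Σ (supportᵢ/N)·precisionᵢ with N=18: (5/18)·0.60000 + (6/18)·0.42857 + (7/18)·0.66667 = 0.5688

0.5688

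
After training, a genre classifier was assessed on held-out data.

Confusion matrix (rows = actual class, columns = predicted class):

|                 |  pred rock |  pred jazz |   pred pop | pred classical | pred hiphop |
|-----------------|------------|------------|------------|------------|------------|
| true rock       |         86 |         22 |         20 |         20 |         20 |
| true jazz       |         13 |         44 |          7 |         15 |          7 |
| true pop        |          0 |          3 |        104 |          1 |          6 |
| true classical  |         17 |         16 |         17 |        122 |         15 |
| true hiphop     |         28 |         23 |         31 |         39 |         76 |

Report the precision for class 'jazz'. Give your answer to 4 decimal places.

0.4074

Treat 'jazz' as positive and all other classes as negative.
precision = TP/(TP+FP).
jazz: TP=44, FP=22+3+16+23=64 → 44/108 = 0.40741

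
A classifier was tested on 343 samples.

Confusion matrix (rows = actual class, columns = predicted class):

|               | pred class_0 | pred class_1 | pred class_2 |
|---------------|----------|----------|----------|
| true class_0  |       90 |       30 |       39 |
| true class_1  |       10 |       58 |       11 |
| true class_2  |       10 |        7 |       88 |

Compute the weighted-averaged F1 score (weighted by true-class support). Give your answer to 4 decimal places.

0.6855

Per-class F1 score (2·TP/(2·TP+FP+FN)):
  class_0: TP=90, FP=10+10=20, FN=30+39=69 → 180/269 = 0.66914
  class_1: TP=58, FP=30+7=37, FN=10+11=21 → 116/174 = 0.66667
  class_2: TP=88, FP=39+11=50, FN=10+7=17 → 176/243 = 0.72428
Weighted-F1 score = Σ (supportᵢ/N)·F1 scoreᵢ with N=343: (159/343)·0.66914 + (79/343)·0.66667 + (105/343)·0.72428 = 0.6855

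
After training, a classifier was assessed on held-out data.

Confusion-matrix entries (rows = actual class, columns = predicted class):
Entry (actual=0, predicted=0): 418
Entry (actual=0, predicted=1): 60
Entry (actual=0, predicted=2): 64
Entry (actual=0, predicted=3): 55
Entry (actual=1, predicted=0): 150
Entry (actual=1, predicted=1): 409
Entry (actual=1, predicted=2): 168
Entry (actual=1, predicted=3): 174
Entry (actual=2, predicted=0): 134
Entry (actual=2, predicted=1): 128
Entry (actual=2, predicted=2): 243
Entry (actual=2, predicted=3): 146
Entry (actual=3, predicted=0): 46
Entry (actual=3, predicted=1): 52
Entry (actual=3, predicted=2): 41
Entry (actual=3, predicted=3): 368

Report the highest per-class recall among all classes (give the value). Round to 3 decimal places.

Per-class recall (TP/(TP+FN)):
  0: TP=418, FN=60+64+55=179 → 418/597 = 0.7002
  1: TP=409, FN=150+168+174=492 → 409/901 = 0.4539
  2: TP=243, FN=134+128+146=408 → 243/651 = 0.3733
  3: TP=368, FN=46+52+41=139 → 368/507 = 0.7258
Highest is class '3' with recall = 0.726.

0.726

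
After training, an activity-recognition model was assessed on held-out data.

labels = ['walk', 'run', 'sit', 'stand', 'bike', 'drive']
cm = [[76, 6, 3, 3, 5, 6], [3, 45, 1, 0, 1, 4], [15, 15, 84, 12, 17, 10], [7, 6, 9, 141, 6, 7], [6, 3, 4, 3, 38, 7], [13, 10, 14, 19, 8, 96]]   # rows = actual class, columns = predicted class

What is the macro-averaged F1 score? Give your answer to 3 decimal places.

0.664

Per-class F1 score (2·TP/(2·TP+FP+FN)):
  walk: TP=76, FP=3+15+7+6+13=44, FN=6+3+3+5+6=23 → 152/219 = 0.6941
  run: TP=45, FP=6+15+6+3+10=40, FN=3+1+0+1+4=9 → 90/139 = 0.6475
  sit: TP=84, FP=3+1+9+4+14=31, FN=15+15+12+17+10=69 → 168/268 = 0.6269
  stand: TP=141, FP=3+0+12+3+19=37, FN=7+6+9+6+7=35 → 282/354 = 0.7966
  bike: TP=38, FP=5+1+17+6+8=37, FN=6+3+4+3+7=23 → 76/136 = 0.5588
  drive: TP=96, FP=6+4+10+7+7=34, FN=13+10+14+19+8=64 → 192/290 = 0.6621
Macro-F1 score = mean = (0.6941 + 0.6475 + 0.6269 + 0.7966 + 0.5588 + 0.6621) / 6 = 0.664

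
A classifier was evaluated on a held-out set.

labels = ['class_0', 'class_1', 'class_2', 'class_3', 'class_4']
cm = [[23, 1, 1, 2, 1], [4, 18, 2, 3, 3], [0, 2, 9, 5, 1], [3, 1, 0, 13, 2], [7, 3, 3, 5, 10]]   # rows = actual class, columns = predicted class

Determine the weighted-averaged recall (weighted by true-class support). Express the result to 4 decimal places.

Per-class recall (TP/(TP+FN)):
  class_0: TP=23, FN=1+1+2+1=5 → 23/28 = 0.82143
  class_1: TP=18, FN=4+2+3+3=12 → 18/30 = 0.60000
  class_2: TP=9, FN=0+2+5+1=8 → 9/17 = 0.52941
  class_3: TP=13, FN=3+1+0+2=6 → 13/19 = 0.68421
  class_4: TP=10, FN=7+3+3+5=18 → 10/28 = 0.35714
Weighted-recall = Σ (supportᵢ/N)·recallᵢ with N=122: (28/122)·0.82143 + (30/122)·0.60000 + (17/122)·0.52941 + (19/122)·0.68421 + (28/122)·0.35714 = 0.5984

0.5984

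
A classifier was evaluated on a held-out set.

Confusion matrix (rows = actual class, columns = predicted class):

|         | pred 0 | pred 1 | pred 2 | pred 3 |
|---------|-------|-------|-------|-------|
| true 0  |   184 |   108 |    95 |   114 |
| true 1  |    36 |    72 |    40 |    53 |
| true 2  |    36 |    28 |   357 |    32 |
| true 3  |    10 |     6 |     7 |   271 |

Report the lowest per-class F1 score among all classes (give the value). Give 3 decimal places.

Per-class F1 score (2·TP/(2·TP+FP+FN)):
  0: TP=184, FP=36+36+10=82, FN=108+95+114=317 → 368/767 = 0.4798
  1: TP=72, FP=108+28+6=142, FN=36+40+53=129 → 144/415 = 0.3470
  2: TP=357, FP=95+40+7=142, FN=36+28+32=96 → 714/952 = 0.7500
  3: TP=271, FP=114+53+32=199, FN=10+6+7=23 → 542/764 = 0.7094
Lowest is class '1' with F1 score = 0.347.

0.347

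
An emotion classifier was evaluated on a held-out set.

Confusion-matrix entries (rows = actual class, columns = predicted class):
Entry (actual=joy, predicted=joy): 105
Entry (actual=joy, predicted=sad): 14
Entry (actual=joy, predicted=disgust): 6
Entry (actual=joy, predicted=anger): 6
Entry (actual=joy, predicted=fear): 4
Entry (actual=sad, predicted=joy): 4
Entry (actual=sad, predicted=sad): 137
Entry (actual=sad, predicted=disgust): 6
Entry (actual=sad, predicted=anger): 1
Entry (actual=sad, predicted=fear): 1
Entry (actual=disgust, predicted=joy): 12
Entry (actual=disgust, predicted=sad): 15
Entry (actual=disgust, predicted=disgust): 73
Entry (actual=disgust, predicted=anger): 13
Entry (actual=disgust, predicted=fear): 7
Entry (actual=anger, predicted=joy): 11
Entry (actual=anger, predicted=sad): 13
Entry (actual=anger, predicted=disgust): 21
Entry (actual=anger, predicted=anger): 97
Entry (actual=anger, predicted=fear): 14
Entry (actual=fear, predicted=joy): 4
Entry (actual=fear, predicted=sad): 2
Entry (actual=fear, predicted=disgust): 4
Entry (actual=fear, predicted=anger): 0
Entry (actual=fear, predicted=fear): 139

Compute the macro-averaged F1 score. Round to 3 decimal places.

Per-class F1 score (2·TP/(2·TP+FP+FN)):
  joy: TP=105, FP=4+12+11+4=31, FN=14+6+6+4=30 → 210/271 = 0.7749
  sad: TP=137, FP=14+15+13+2=44, FN=4+6+1+1=12 → 274/330 = 0.8303
  disgust: TP=73, FP=6+6+21+4=37, FN=12+15+13+7=47 → 146/230 = 0.6348
  anger: TP=97, FP=6+1+13+0=20, FN=11+13+21+14=59 → 194/273 = 0.7106
  fear: TP=139, FP=4+1+7+14=26, FN=4+2+4+0=10 → 278/314 = 0.8854
Macro-F1 score = mean = (0.7749 + 0.8303 + 0.6348 + 0.7106 + 0.8854) / 5 = 0.767

0.767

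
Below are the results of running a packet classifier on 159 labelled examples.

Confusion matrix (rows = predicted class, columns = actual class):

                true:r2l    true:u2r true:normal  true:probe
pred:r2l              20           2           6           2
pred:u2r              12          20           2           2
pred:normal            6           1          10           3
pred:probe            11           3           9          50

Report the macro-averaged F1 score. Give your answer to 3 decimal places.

Per-class F1 score (2·TP/(2·TP+FP+FN)):
  r2l: TP=20, FP=2+6+2=10, FN=12+6+11=29 → 40/79 = 0.5063
  u2r: TP=20, FP=12+2+2=16, FN=2+1+3=6 → 40/62 = 0.6452
  normal: TP=10, FP=6+1+3=10, FN=6+2+9=17 → 20/47 = 0.4255
  probe: TP=50, FP=11+3+9=23, FN=2+2+3=7 → 100/130 = 0.7692
Macro-F1 score = mean = (0.5063 + 0.6452 + 0.4255 + 0.7692) / 4 = 0.587

0.587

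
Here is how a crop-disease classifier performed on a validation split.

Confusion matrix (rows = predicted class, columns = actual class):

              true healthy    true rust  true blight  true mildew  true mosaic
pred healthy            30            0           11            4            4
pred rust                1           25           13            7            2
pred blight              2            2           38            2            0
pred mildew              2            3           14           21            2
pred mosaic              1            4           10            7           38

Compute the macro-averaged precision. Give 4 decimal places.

Per-class precision (TP/(TP+FP)):
  healthy: TP=30, FP=0+11+4+4=19 → 30/49 = 0.61224
  rust: TP=25, FP=1+13+7+2=23 → 25/48 = 0.52083
  blight: TP=38, FP=2+2+2+0=6 → 38/44 = 0.86364
  mildew: TP=21, FP=2+3+14+2=21 → 21/42 = 0.50000
  mosaic: TP=38, FP=1+4+10+7=22 → 38/60 = 0.63333
Macro-precision = mean = (0.61224 + 0.52083 + 0.86364 + 0.50000 + 0.63333) / 5 = 0.6260

0.6260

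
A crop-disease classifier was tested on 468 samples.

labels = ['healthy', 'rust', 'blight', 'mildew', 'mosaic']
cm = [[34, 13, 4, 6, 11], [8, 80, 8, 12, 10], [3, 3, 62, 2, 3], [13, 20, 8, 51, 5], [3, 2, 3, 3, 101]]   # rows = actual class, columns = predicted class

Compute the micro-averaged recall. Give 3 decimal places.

Micro-averaging pools counts across classes: ΣTP=328, ΣFP=140, ΣFN=140.
Micro-recall = TP/(TP+FN) on pooled counts = 0.701 (equals overall accuracy in single-label multiclass).

0.701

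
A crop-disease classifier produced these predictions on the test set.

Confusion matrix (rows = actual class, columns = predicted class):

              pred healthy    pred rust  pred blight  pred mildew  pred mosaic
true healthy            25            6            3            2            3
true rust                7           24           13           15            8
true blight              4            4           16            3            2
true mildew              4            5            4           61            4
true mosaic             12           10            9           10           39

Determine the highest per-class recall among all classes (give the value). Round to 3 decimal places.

0.782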